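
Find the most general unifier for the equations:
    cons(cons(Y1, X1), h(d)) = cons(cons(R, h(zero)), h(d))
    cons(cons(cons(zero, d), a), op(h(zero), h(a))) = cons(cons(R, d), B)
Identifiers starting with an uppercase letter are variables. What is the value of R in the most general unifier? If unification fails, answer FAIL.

FAIL

Decompose cons/2: cons(Y1, X1) = cons(R, h(zero)),  h(d) = h(d).
Decompose cons/2: Y1 = R,  X1 = h(zero).
Bind Y1 := R; no other remaining equation mentions Y1.
Bind X1 := h(zero); no other remaining equation mentions X1.
Delete trivial equation h(d) = h(d).
Decompose cons/2: cons(cons(zero, d), a) = cons(R, d),  op(h(zero), h(a)) = B.
Decompose cons/2: cons(zero, d) = R,  a = d.
Bind R := cons(zero, d); no other remaining equation mentions R. Substituting into the earlier binding gives Y1 := cons(zero, d).
Clash: constants a and d differ; no unifier exists.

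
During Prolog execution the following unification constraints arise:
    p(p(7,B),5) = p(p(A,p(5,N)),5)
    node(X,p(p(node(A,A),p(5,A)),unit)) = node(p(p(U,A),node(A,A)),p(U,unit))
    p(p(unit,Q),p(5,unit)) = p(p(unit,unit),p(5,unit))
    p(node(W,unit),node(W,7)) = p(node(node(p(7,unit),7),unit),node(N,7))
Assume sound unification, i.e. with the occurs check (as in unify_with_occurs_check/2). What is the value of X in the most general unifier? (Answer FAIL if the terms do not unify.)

p(p(p(node(7,7),p(5,7)),7),node(7,7))

Decompose p/2: p(7,B) = p(A,p(5,N)),  5 = 5.
Decompose p/2: 7 = A,  B = p(5,N).
Bind A := 7; substituting into the one remaining equation that mentions A gives: node(X,p(p(node(7,7),p(5,7)),unit)) = node(p(p(U,7),node(7,7)),p(U,unit)).
Bind B := p(5,N); no other remaining equation mentions B.
Delete trivial equation 5 = 5.
Decompose node/2: X = p(p(U,7),node(7,7)),  p(p(node(7,7),p(5,7)),unit) = p(U,unit).
Bind X := p(p(U,7),node(7,7)); no other remaining equation mentions X.
Decompose p/2: p(node(7,7),p(5,7)) = U,  unit = unit.
Bind U := p(node(7,7),p(5,7)); no other remaining equation mentions U. Substituting into the earlier binding gives X := p(p(p(node(7,7),p(5,7)),7),node(7,7)).
Delete trivial equation unit = unit.
Decompose p/2: p(unit,Q) = p(unit,unit),  p(5,unit) = p(5,unit).
Decompose p/2: unit = unit,  Q = unit.
Delete trivial equation unit = unit.
Bind Q := unit; no other remaining equation mentions Q.
Delete trivial equation p(5,unit) = p(5,unit).
Decompose p/2: node(W,unit) = node(node(p(7,unit),7),unit),  node(W,7) = node(N,7).
Decompose node/2: W = node(p(7,unit),7),  unit = unit.
Bind W := node(p(7,unit),7); substituting into the one remaining equation that mentions W gives: node(node(p(7,unit),7),7) = node(N,7).
Delete trivial equation unit = unit.
Decompose node/2: node(p(7,unit),7) = N,  7 = 7.
Bind N := node(p(7,unit),7); no other remaining equation mentions N. Substituting into the earlier binding gives B := p(5,node(p(7,unit),7)).
Delete trivial equation 7 = 7.
MGU = { A = 7, B = p(5,node(p(7,unit),7)), X = p(p(p(node(7,7),p(5,7)),7),node(7,7)), U = p(node(7,7),p(5,7)), Q = unit, W = node(p(7,unit),7), N = node(p(7,unit),7) }, so X = p(p(p(node(7,7),p(5,7)),7),node(7,7)).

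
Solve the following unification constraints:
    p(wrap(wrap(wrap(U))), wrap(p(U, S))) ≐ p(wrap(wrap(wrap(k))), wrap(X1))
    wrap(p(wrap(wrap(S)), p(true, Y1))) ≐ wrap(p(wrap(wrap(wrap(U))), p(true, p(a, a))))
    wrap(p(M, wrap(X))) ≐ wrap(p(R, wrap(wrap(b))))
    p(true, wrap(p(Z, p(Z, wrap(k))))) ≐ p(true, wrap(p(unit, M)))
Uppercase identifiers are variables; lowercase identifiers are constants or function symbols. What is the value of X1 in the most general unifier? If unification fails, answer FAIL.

Decompose p/2: wrap(wrap(wrap(U))) ≐ wrap(wrap(wrap(k))),  wrap(p(U, S)) ≐ wrap(X1).
Decompose wrap/1: wrap(wrap(U)) ≐ wrap(wrap(k)).
Decompose wrap/1: wrap(U) ≐ wrap(k).
Decompose wrap/1: U ≐ k.
Bind U := k; substituting into the 2 remaining equations that mention U gives: wrap(p(k, S)) ≐ wrap(X1),  wrap(p(wrap(wrap(S)), p(true, Y1))) ≐ wrap(p(wrap(wrap(wrap(k))), p(true, p(a, a)))).
Decompose wrap/1: p(k, S) ≐ X1.
Bind X1 := p(k, S); no other remaining equation mentions X1.
Decompose wrap/1: p(wrap(wrap(S)), p(true, Y1)) ≐ p(wrap(wrap(wrap(k))), p(true, p(a, a))).
Decompose p/2: wrap(wrap(S)) ≐ wrap(wrap(wrap(k))),  p(true, Y1) ≐ p(true, p(a, a)).
Decompose wrap/1: wrap(S) ≐ wrap(wrap(k)).
Decompose wrap/1: S ≐ wrap(k).
Bind S := wrap(k); no other remaining equation mentions S. Substituting into the earlier binding gives X1 := p(k, wrap(k)).
Decompose p/2: true ≐ true,  Y1 ≐ p(a, a).
Delete trivial equation true ≐ true.
Bind Y1 := p(a, a); no other remaining equation mentions Y1.
Decompose wrap/1: p(M, wrap(X)) ≐ p(R, wrap(wrap(b))).
Decompose p/2: M ≐ R,  wrap(X) ≐ wrap(wrap(b)).
Bind M := R; substituting into the one remaining equation that mentions M gives: p(true, wrap(p(Z, p(Z, wrap(k))))) ≐ p(true, wrap(p(unit, R))).
Decompose wrap/1: X ≐ wrap(b).
Bind X := wrap(b); no other remaining equation mentions X.
Decompose p/2: true ≐ true,  wrap(p(Z, p(Z, wrap(k)))) ≐ wrap(p(unit, R)).
Delete trivial equation true ≐ true.
Decompose wrap/1: p(Z, p(Z, wrap(k))) ≐ p(unit, R).
Decompose p/2: Z ≐ unit,  p(Z, wrap(k)) ≐ R.
Bind Z := unit; substituting into the remaining equation gives: p(unit, wrap(k)) ≐ R.
Bind R := p(unit, wrap(k)). Substituting into the earlier binding gives M := p(unit, wrap(k)).
MGU = { U -> k, X1 -> p(k, wrap(k)), S -> wrap(k), Y1 -> p(a, a), M -> p(unit, wrap(k)), X -> wrap(b), Z -> unit, R -> p(unit, wrap(k)) }, so X1 -> p(k, wrap(k)).

p(k, wrap(k))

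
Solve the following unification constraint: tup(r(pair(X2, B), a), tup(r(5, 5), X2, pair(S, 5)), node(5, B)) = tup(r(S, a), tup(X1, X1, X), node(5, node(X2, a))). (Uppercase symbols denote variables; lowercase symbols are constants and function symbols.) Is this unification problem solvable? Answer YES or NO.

Decompose tup/3: r(pair(X2, B), a) = r(S, a),  tup(r(5, 5), X2, pair(S, 5)) = tup(X1, X1, X),  node(5, B) = node(5, node(X2, a)).
Decompose r/2: pair(X2, B) = S,  a = a.
Bind S := pair(X2, B); substituting into the one remaining equation that mentions S gives: tup(r(5, 5), X2, pair(pair(X2, B), 5)) = tup(X1, X1, X).
Delete trivial equation a = a.
Decompose tup/3: r(5, 5) = X1,  X2 = X1,  pair(pair(X2, B), 5) = X.
Bind X1 := r(5, 5); substituting into the one remaining equation that mentions X1 gives: X2 = r(5, 5).
Bind X2 := r(5, 5); substituting into the remaining equations gives: pair(pair(r(5, 5), B), 5) = X,  node(5, B) = node(5, node(r(5, 5), a)). Substituting into the earlier binding gives S := pair(r(5, 5), B).
Bind X := pair(pair(r(5, 5), B), 5); no other remaining equation mentions X.
Decompose node/2: 5 = 5,  B = node(r(5, 5), a).
Delete trivial equation 5 = 5.
Bind B := node(r(5, 5), a). Substituting into the earlier bindings gives S := pair(r(5, 5), node(r(5, 5), a)), X := pair(pair(r(5, 5), node(r(5, 5), a)), 5).
No equations remain and no clash or occurs-check failure arose, so a unifier exists.

YES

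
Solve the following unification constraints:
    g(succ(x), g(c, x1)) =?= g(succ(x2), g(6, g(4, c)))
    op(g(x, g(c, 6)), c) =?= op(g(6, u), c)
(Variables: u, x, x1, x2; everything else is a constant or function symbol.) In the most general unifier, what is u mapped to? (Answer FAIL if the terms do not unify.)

Decompose g/2: succ(x) =?= succ(x2),  g(c, x1) =?= g(6, g(4, c)).
Decompose succ/1: x =?= x2.
Bind x := x2; substituting into the one remaining equation that mentions x gives: op(g(x2, g(c, 6)), c) =?= op(g(6, u), c).
Decompose g/2: c =?= 6,  x1 =?= g(4, c).
Clash: constants c and 6 differ; no unifier exists.

FAIL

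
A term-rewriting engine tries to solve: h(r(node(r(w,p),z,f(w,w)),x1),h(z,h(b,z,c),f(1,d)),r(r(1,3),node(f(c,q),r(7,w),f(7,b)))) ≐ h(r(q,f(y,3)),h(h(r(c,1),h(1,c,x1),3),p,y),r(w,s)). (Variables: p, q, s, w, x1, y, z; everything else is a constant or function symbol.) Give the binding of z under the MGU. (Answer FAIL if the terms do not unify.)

Decompose h/3: r(node(r(w,p),z,f(w,w)),x1) ≐ r(q,f(y,3)),  h(z,h(b,z,c),f(1,d)) ≐ h(h(r(c,1),h(1,c,x1),3),p,y),  r(r(1,3),node(f(c,q),r(7,w),f(7,b))) ≐ r(w,s).
Decompose r/2: node(r(w,p),z,f(w,w)) ≐ q,  x1 ≐ f(y,3).
Bind q := node(r(w,p),z,f(w,w)); substituting into the one remaining equation that mentions q gives: r(r(1,3),node(f(c,node(r(w,p),z,f(w,w))),r(7,w),f(7,b))) ≐ r(w,s).
Bind x1 := f(y,3); substituting into the one remaining equation that mentions x1 gives: h(z,h(b,z,c),f(1,d)) ≐ h(h(r(c,1),h(1,c,f(y,3)),3),p,y).
Decompose h/3: z ≐ h(r(c,1),h(1,c,f(y,3)),3),  h(b,z,c) ≐ p,  f(1,d) ≐ y.
Bind z := h(r(c,1),h(1,c,f(y,3)),3); substituting into the 2 remaining equations that mention z gives: h(b,h(r(c,1),h(1,c,f(y,3)),3),c) ≐ p,  r(r(1,3),node(f(c,node(r(w,p),h(r(c,1),h(1,c,f(y,3)),3),f(w,w))),r(7,w),f(7,b))) ≐ r(w,s). Substituting into the earlier binding gives q := node(r(w,p),h(r(c,1),h(1,c,f(y,3)),3),f(w,w)).
Bind p := h(b,h(r(c,1),h(1,c,f(y,3)),3),c); substituting into the one remaining equation that mentions p gives: r(r(1,3),node(f(c,node(r(w,h(b,h(r(c,1),h(1,c,f(y,3)),3),c)),h(r(c,1),h(1,c,f(y,3)),3),f(w,w))),r(7,w),f(7,b))) ≐ r(w,s). Substituting into the earlier binding gives q := node(r(w,h(b,h(r(c,1),h(1,c,f(y,3)),3),c)),h(r(c,1),h(1,c,f(y,3)),3),f(w,w)).
Bind y := f(1,d); substituting into the remaining equation gives: r(r(1,3),node(f(c,node(r(w,h(b,h(r(c,1),h(1,c,f(f(1,d),3)),3),c)),h(r(c,1),h(1,c,f(f(1,d),3)),3),f(w,w))),r(7,w),f(7,b))) ≐ r(w,s). Substituting into the earlier bindings gives q := node(r(w,h(b,h(r(c,1),h(1,c,f(f(1,d),3)),3),c)),h(r(c,1),h(1,c,f(f(1,d),3)),3),f(w,w)), x1 := f(f(1,d),3), z := h(r(c,1),h(1,c,f(f(1,d),3)),3), p := h(b,h(r(c,1),h(1,c,f(f(1,d),3)),3),c).
Decompose r/2: r(1,3) ≐ w,  node(f(c,node(r(w,h(b,h(r(c,1),h(1,c,f(f(1,d),3)),3),c)),h(r(c,1),h(1,c,f(f(1,d),3)),3),f(w,w))),r(7,w),f(7,b)) ≐ s.
Bind w := r(1,3); substituting into the remaining equation gives: node(f(c,node(r(r(1,3),h(b,h(r(c,1),h(1,c,f(f(1,d),3)),3),c)),h(r(c,1),h(1,c,f(f(1,d),3)),3),f(r(1,3),r(1,3)))),r(7,r(1,3)),f(7,b)) ≐ s. Substituting into the earlier binding gives q := node(r(r(1,3),h(b,h(r(c,1),h(1,c,f(f(1,d),3)),3),c)),h(r(c,1),h(1,c,f(f(1,d),3)),3),f(r(1,3),r(1,3))).
Bind s := node(f(c,node(r(r(1,3),h(b,h(r(c,1),h(1,c,f(f(1,d),3)),3),c)),h(r(c,1),h(1,c,f(f(1,d),3)),3),f(r(1,3),r(1,3)))),r(7,r(1,3)),f(7,b)).
MGU = { q -> node(r(r(1,3),h(b,h(r(c,1),h(1,c,f(f(1,d),3)),3),c)),h(r(c,1),h(1,c,f(f(1,d),3)),3),f(r(1,3),r(1,3))), x1 -> f(f(1,d),3), z -> h(r(c,1),h(1,c,f(f(1,d),3)),3), p -> h(b,h(r(c,1),h(1,c,f(f(1,d),3)),3),c), y -> f(1,d), w -> r(1,3), s -> node(f(c,node(r(r(1,3),h(b,h(r(c,1),h(1,c,f(f(1,d),3)),3),c)),h(r(c,1),h(1,c,f(f(1,d),3)),3),f(r(1,3),r(1,3)))),r(7,r(1,3)),f(7,b)) }, so z -> h(r(c,1),h(1,c,f(f(1,d),3)),3).

h(r(c,1),h(1,c,f(f(1,d),3)),3)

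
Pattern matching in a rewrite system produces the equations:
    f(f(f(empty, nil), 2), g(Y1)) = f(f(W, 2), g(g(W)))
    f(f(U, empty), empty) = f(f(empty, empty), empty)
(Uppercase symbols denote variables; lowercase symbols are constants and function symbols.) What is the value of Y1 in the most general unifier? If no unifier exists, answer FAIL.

g(f(empty, nil))

Decompose f/2: f(f(empty, nil), 2) = f(W, 2),  g(Y1) = g(g(W)).
Decompose f/2: f(empty, nil) = W,  2 = 2.
Bind W := f(empty, nil); substituting into the one remaining equation that mentions W gives: g(Y1) = g(g(f(empty, nil))).
Delete trivial equation 2 = 2.
Decompose g/1: Y1 = g(f(empty, nil)).
Bind Y1 := g(f(empty, nil)); no other remaining equation mentions Y1.
Decompose f/2: f(U, empty) = f(empty, empty),  empty = empty.
Decompose f/2: U = empty,  empty = empty.
Bind U := empty; no other remaining equation mentions U.
Delete trivial equation empty = empty.
Delete trivial equation empty = empty.
MGU = { W ↦ f(empty, nil), Y1 ↦ g(f(empty, nil)), U ↦ empty }, so Y1 ↦ g(f(empty, nil)).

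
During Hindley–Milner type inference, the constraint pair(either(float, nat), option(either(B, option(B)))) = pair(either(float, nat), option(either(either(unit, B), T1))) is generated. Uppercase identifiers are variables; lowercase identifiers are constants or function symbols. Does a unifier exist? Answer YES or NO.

NO

Decompose pair/2: either(float, nat) = either(float, nat),  option(either(B, option(B))) = option(either(either(unit, B), T1)).
Delete trivial equation either(float, nat) = either(float, nat).
Decompose option/1: either(B, option(B)) = either(either(unit, B), T1).
Decompose either/2: B = either(unit, B),  option(B) = T1.
Occurs check fails: B occurs in either(unit, B); the equation B = either(unit, B) has no finite solution.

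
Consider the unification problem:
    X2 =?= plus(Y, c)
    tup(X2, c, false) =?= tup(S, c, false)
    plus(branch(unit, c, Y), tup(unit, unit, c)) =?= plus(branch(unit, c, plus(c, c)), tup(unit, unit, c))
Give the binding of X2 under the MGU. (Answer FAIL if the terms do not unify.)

plus(plus(c, c), c)

Bind X2 := plus(Y, c); substituting into the one remaining equation that mentions X2 gives: tup(plus(Y, c), c, false) =?= tup(S, c, false).
Decompose tup/3: plus(Y, c) =?= S,  c =?= c,  false =?= false.
Bind S := plus(Y, c); no other remaining equation mentions S.
Delete trivial equation c =?= c.
Delete trivial equation false =?= false.
Decompose plus/2: branch(unit, c, Y) =?= branch(unit, c, plus(c, c)),  tup(unit, unit, c) =?= tup(unit, unit, c).
Decompose branch/3: unit =?= unit,  c =?= c,  Y =?= plus(c, c).
Delete trivial equation unit =?= unit.
Delete trivial equation c =?= c.
Bind Y := plus(c, c); no other remaining equation mentions Y. Substituting into the earlier bindings gives X2 := plus(plus(c, c), c), S := plus(plus(c, c), c).
Delete trivial equation tup(unit, unit, c) =?= tup(unit, unit, c).
MGU = { X2 ↦ plus(plus(c, c), c), S ↦ plus(plus(c, c), c), Y ↦ plus(c, c) }, so X2 ↦ plus(plus(c, c), c).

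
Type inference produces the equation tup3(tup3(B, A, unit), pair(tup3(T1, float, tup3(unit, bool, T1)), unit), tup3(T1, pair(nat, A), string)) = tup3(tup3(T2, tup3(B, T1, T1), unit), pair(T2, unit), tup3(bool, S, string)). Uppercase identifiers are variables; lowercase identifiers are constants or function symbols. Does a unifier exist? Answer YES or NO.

YES

Decompose tup3/3: tup3(B, A, unit) = tup3(T2, tup3(B, T1, T1), unit),  pair(tup3(T1, float, tup3(unit, bool, T1)), unit) = pair(T2, unit),  tup3(T1, pair(nat, A), string) = tup3(bool, S, string).
Decompose tup3/3: B = T2,  A = tup3(B, T1, T1),  unit = unit.
Bind B := T2; substituting into the one remaining equation that mentions B gives: A = tup3(T2, T1, T1).
Bind A := tup3(T2, T1, T1); substituting into the one remaining equation that mentions A gives: tup3(T1, pair(nat, tup3(T2, T1, T1)), string) = tup3(bool, S, string).
Delete trivial equation unit = unit.
Decompose pair/2: tup3(T1, float, tup3(unit, bool, T1)) = T2,  unit = unit.
Bind T2 := tup3(T1, float, tup3(unit, bool, T1)); substituting into the one remaining equation that mentions T2 gives: tup3(T1, pair(nat, tup3(tup3(T1, float, tup3(unit, bool, T1)), T1, T1)), string) = tup3(bool, S, string). Substituting into the earlier bindings gives B := tup3(T1, float, tup3(unit, bool, T1)), A := tup3(tup3(T1, float, tup3(unit, bool, T1)), T1, T1).
Delete trivial equation unit = unit.
Decompose tup3/3: T1 = bool,  pair(nat, tup3(tup3(T1, float, tup3(unit, bool, T1)), T1, T1)) = S,  string = string.
Bind T1 := bool; substituting into the one remaining equation that mentions T1 gives: pair(nat, tup3(tup3(bool, float, tup3(unit, bool, bool)), bool, bool)) = S. Substituting into the earlier bindings gives B := tup3(bool, float, tup3(unit, bool, bool)), A := tup3(tup3(bool, float, tup3(unit, bool, bool)), bool, bool), T2 := tup3(bool, float, tup3(unit, bool, bool)).
Bind S := pair(nat, tup3(tup3(bool, float, tup3(unit, bool, bool)), bool, bool)); no other remaining equation mentions S.
Delete trivial equation string = string.
No equations remain and no clash or occurs-check failure arose, so a unifier exists.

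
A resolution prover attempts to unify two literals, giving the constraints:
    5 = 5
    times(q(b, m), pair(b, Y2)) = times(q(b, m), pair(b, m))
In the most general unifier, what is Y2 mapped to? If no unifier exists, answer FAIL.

m

Delete trivial equation 5 = 5.
Decompose times/2: q(b, m) = q(b, m),  pair(b, Y2) = pair(b, m).
Delete trivial equation q(b, m) = q(b, m).
Decompose pair/2: b = b,  Y2 = m.
Delete trivial equation b = b.
Bind Y2 := m.
MGU = { Y2 ↦ m }, so Y2 ↦ m.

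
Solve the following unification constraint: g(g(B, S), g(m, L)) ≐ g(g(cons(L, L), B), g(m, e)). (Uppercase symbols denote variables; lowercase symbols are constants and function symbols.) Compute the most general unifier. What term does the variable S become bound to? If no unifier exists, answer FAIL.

cons(e, e)

Decompose g/2: g(B, S) ≐ g(cons(L, L), B),  g(m, L) ≐ g(m, e).
Decompose g/2: B ≐ cons(L, L),  S ≐ B.
Bind B := cons(L, L); substituting into the one remaining equation that mentions B gives: S ≐ cons(L, L).
Bind S := cons(L, L); no other remaining equation mentions S.
Decompose g/2: m ≐ m,  L ≐ e.
Delete trivial equation m ≐ m.
Bind L := e. Substituting into the earlier bindings gives B := cons(e, e), S := cons(e, e).
MGU = { B -> cons(e, e), S -> cons(e, e), L -> e }, so S -> cons(e, e).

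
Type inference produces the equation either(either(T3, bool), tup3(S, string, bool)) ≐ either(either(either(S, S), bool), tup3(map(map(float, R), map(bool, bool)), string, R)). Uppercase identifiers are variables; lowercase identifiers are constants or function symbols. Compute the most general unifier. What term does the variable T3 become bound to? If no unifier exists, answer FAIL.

either(map(map(float, bool), map(bool, bool)), map(map(float, bool), map(bool, bool)))

Decompose either/2: either(T3, bool) ≐ either(either(S, S), bool),  tup3(S, string, bool) ≐ tup3(map(map(float, R), map(bool, bool)), string, R).
Decompose either/2: T3 ≐ either(S, S),  bool ≐ bool.
Bind T3 := either(S, S); no other remaining equation mentions T3.
Delete trivial equation bool ≐ bool.
Decompose tup3/3: S ≐ map(map(float, R), map(bool, bool)),  string ≐ string,  bool ≐ R.
Bind S := map(map(float, R), map(bool, bool)); no other remaining equation mentions S. Substituting into the earlier binding gives T3 := either(map(map(float, R), map(bool, bool)), map(map(float, R), map(bool, bool))).
Delete trivial equation string ≐ string.
Bind R := bool. Substituting into the earlier bindings gives T3 := either(map(map(float, bool), map(bool, bool)), map(map(float, bool), map(bool, bool))), S := map(map(float, bool), map(bool, bool)).
MGU = { T3 -> either(map(map(float, bool), map(bool, bool)), map(map(float, bool), map(bool, bool))), S -> map(map(float, bool), map(bool, bool)), R -> bool }, so T3 -> either(map(map(float, bool), map(bool, bool)), map(map(float, bool), map(bool, bool))).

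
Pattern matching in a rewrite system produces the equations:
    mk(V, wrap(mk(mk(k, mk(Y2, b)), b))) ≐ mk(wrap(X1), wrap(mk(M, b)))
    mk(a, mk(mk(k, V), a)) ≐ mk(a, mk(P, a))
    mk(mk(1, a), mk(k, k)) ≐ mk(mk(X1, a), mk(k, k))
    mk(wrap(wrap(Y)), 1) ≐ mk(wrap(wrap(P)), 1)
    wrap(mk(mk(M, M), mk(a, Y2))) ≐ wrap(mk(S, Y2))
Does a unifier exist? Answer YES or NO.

NO

Decompose mk/2: V ≐ wrap(X1),  wrap(mk(mk(k, mk(Y2, b)), b)) ≐ wrap(mk(M, b)).
Bind V := wrap(X1); substituting into the one remaining equation that mentions V gives: mk(a, mk(mk(k, wrap(X1)), a)) ≐ mk(a, mk(P, a)).
Decompose wrap/1: mk(mk(k, mk(Y2, b)), b) ≐ mk(M, b).
Decompose mk/2: mk(k, mk(Y2, b)) ≐ M,  b ≐ b.
Bind M := mk(k, mk(Y2, b)); substituting into the one remaining equation that mentions M gives: wrap(mk(mk(mk(k, mk(Y2, b)), mk(k, mk(Y2, b))), mk(a, Y2))) ≐ wrap(mk(S, Y2)).
Delete trivial equation b ≐ b.
Decompose mk/2: a ≐ a,  mk(mk(k, wrap(X1)), a) ≐ mk(P, a).
Delete trivial equation a ≐ a.
Decompose mk/2: mk(k, wrap(X1)) ≐ P,  a ≐ a.
Bind P := mk(k, wrap(X1)); substituting into the one remaining equation that mentions P gives: mk(wrap(wrap(Y)), 1) ≐ mk(wrap(wrap(mk(k, wrap(X1)))), 1).
Delete trivial equation a ≐ a.
Decompose mk/2: mk(1, a) ≐ mk(X1, a),  mk(k, k) ≐ mk(k, k).
Decompose mk/2: 1 ≐ X1,  a ≐ a.
Bind X1 := 1; substituting into the one remaining equation that mentions X1 gives: mk(wrap(wrap(Y)), 1) ≐ mk(wrap(wrap(mk(k, wrap(1)))), 1). Substituting into the earlier bindings gives V := wrap(1), P := mk(k, wrap(1)).
Delete trivial equation a ≐ a.
Delete trivial equation mk(k, k) ≐ mk(k, k).
Decompose mk/2: wrap(wrap(Y)) ≐ wrap(wrap(mk(k, wrap(1)))),  1 ≐ 1.
Decompose wrap/1: wrap(Y) ≐ wrap(mk(k, wrap(1))).
Decompose wrap/1: Y ≐ mk(k, wrap(1)).
Bind Y := mk(k, wrap(1)); no other remaining equation mentions Y.
Delete trivial equation 1 ≐ 1.
Decompose wrap/1: mk(mk(mk(k, mk(Y2, b)), mk(k, mk(Y2, b))), mk(a, Y2)) ≐ mk(S, Y2).
Decompose mk/2: mk(mk(k, mk(Y2, b)), mk(k, mk(Y2, b))) ≐ S,  mk(a, Y2) ≐ Y2.
Bind S := mk(mk(k, mk(Y2, b)), mk(k, mk(Y2, b))); no other remaining equation mentions S.
Occurs check fails: Y2 occurs in mk(a, Y2); the equation Y2 ≐ mk(a, Y2) has no finite solution.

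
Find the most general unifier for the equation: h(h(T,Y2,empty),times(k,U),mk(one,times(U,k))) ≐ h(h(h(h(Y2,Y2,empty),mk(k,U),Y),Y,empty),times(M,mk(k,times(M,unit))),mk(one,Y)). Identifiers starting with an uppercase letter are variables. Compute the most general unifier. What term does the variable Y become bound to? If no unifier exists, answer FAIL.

times(mk(k,times(k,unit)),k)

Decompose h/3: h(T,Y2,empty) ≐ h(h(h(Y2,Y2,empty),mk(k,U),Y),Y,empty),  times(k,U) ≐ times(M,mk(k,times(M,unit))),  mk(one,times(U,k)) ≐ mk(one,Y).
Decompose h/3: T ≐ h(h(Y2,Y2,empty),mk(k,U),Y),  Y2 ≐ Y,  empty ≐ empty.
Bind T := h(h(Y2,Y2,empty),mk(k,U),Y); no other remaining equation mentions T.
Bind Y2 := Y; no other remaining equation mentions Y2. Substituting into the earlier binding gives T := h(h(Y,Y,empty),mk(k,U),Y).
Delete trivial equation empty ≐ empty.
Decompose times/2: k ≐ M,  U ≐ mk(k,times(M,unit)).
Bind M := k; substituting into the one remaining equation that mentions M gives: U ≐ mk(k,times(k,unit)).
Bind U := mk(k,times(k,unit)); substituting into the remaining equation gives: mk(one,times(mk(k,times(k,unit)),k)) ≐ mk(one,Y). Substituting into the earlier binding gives T := h(h(Y,Y,empty),mk(k,mk(k,times(k,unit))),Y).
Decompose mk/2: one ≐ one,  times(mk(k,times(k,unit)),k) ≐ Y.
Delete trivial equation one ≐ one.
Bind Y := times(mk(k,times(k,unit)),k). Substituting into the earlier bindings gives T := h(h(times(mk(k,times(k,unit)),k),times(mk(k,times(k,unit)),k),empty),mk(k,mk(k,times(k,unit))),times(mk(k,times(k,unit)),k)), Y2 := times(mk(k,times(k,unit)),k).
MGU = { T := h(h(times(mk(k,times(k,unit)),k),times(mk(k,times(k,unit)),k),empty),mk(k,mk(k,times(k,unit))),times(mk(k,times(k,unit)),k)), Y2 := times(mk(k,times(k,unit)),k), M := k, U := mk(k,times(k,unit)), Y := times(mk(k,times(k,unit)),k) }, so Y := times(mk(k,times(k,unit)),k).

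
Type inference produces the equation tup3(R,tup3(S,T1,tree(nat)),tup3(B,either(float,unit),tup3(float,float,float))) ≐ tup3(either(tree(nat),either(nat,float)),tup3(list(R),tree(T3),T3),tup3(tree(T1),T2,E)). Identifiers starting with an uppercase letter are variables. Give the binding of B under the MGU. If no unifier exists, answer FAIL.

tree(tree(tree(nat)))

Decompose tup3/3: R ≐ either(tree(nat),either(nat,float)),  tup3(S,T1,tree(nat)) ≐ tup3(list(R),tree(T3),T3),  tup3(B,either(float,unit),tup3(float,float,float)) ≐ tup3(tree(T1),T2,E).
Bind R := either(tree(nat),either(nat,float)); substituting into the one remaining equation that mentions R gives: tup3(S,T1,tree(nat)) ≐ tup3(list(either(tree(nat),either(nat,float))),tree(T3),T3).
Decompose tup3/3: S ≐ list(either(tree(nat),either(nat,float))),  T1 ≐ tree(T3),  tree(nat) ≐ T3.
Bind S := list(either(tree(nat),either(nat,float))); no other remaining equation mentions S.
Bind T1 := tree(T3); substituting into the one remaining equation that mentions T1 gives: tup3(B,either(float,unit),tup3(float,float,float)) ≐ tup3(tree(tree(T3)),T2,E).
Bind T3 := tree(nat); substituting into the remaining equation gives: tup3(B,either(float,unit),tup3(float,float,float)) ≐ tup3(tree(tree(tree(nat))),T2,E). Substituting into the earlier binding gives T1 := tree(tree(nat)).
Decompose tup3/3: B ≐ tree(tree(tree(nat))),  either(float,unit) ≐ T2,  tup3(float,float,float) ≐ E.
Bind B := tree(tree(tree(nat))); no other remaining equation mentions B.
Bind T2 := either(float,unit); no other remaining equation mentions T2.
Bind E := tup3(float,float,float).
MGU = { R ↦ either(tree(nat),either(nat,float)), S ↦ list(either(tree(nat),either(nat,float))), T1 ↦ tree(tree(nat)), T3 ↦ tree(nat), B ↦ tree(tree(tree(nat))), T2 ↦ either(float,unit), E ↦ tup3(float,float,float) }, so B ↦ tree(tree(tree(nat))).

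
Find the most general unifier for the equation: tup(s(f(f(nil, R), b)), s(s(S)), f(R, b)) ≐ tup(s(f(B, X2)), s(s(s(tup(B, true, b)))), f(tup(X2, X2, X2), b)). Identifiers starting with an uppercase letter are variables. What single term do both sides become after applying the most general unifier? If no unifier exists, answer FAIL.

tup(s(f(f(nil, tup(b, b, b)), b)), s(s(s(tup(f(nil, tup(b, b, b)), true, b)))), f(tup(b, b, b), b))

Decompose tup/3: s(f(f(nil, R), b)) ≐ s(f(B, X2)),  s(s(S)) ≐ s(s(s(tup(B, true, b)))),  f(R, b) ≐ f(tup(X2, X2, X2), b).
Decompose s/1: f(f(nil, R), b) ≐ f(B, X2).
Decompose f/2: f(nil, R) ≐ B,  b ≐ X2.
Bind B := f(nil, R); substituting into the one remaining equation that mentions B gives: s(s(S)) ≐ s(s(s(tup(f(nil, R), true, b)))).
Bind X2 := b; substituting into the one remaining equation that mentions X2 gives: f(R, b) ≐ f(tup(b, b, b), b).
Decompose s/1: s(S) ≐ s(s(tup(f(nil, R), true, b))).
Decompose s/1: S ≐ s(tup(f(nil, R), true, b)).
Bind S := s(tup(f(nil, R), true, b)); no other remaining equation mentions S.
Decompose f/2: R ≐ tup(b, b, b),  b ≐ b.
Bind R := tup(b, b, b); no other remaining equation mentions R. Substituting into the earlier bindings gives B := f(nil, tup(b, b, b)), S := s(tup(f(nil, tup(b, b, b)), true, b)).
Delete trivial equation b ≐ b.
Applying the MGU to either side gives tup(s(f(f(nil, tup(b, b, b)), b)), s(s(s(tup(f(nil, tup(b, b, b)), true, b)))), f(tup(b, b, b), b)).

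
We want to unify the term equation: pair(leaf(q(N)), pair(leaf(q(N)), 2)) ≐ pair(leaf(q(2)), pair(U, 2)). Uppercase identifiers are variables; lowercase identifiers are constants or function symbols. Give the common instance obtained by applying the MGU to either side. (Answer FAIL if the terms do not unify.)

Decompose pair/2: leaf(q(N)) ≐ leaf(q(2)),  pair(leaf(q(N)), 2) ≐ pair(U, 2).
Decompose leaf/1: q(N) ≐ q(2).
Decompose q/1: N ≐ 2.
Bind N := 2; substituting into the remaining equation gives: pair(leaf(q(2)), 2) ≐ pair(U, 2).
Decompose pair/2: leaf(q(2)) ≐ U,  2 ≐ 2.
Bind U := leaf(q(2)); no other remaining equation mentions U.
Delete trivial equation 2 ≐ 2.
Applying the MGU to either side gives pair(leaf(q(2)), pair(leaf(q(2)), 2)).

pair(leaf(q(2)), pair(leaf(q(2)), 2))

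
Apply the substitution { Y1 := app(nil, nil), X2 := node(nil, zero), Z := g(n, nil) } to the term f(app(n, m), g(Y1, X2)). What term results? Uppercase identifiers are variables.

f(app(n, m), g(app(nil, nil), node(nil, zero)))

Replace each occurrence of Y1 with app(nil, nil).
Replace each occurrence of X2 with node(nil, zero).
Result: f(app(n, m), g(app(nil, nil), node(nil, zero))).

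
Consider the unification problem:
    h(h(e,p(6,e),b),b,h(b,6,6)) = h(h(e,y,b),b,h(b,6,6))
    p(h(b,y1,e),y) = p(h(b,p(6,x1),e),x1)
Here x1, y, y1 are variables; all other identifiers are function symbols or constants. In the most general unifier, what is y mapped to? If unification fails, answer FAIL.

p(6,e)

Decompose h/3: h(e,p(6,e),b) = h(e,y,b),  b = b,  h(b,6,6) = h(b,6,6).
Decompose h/3: e = e,  p(6,e) = y,  b = b.
Delete trivial equation e = e.
Bind y := p(6,e); substituting into the one remaining equation that mentions y gives: p(h(b,y1,e),p(6,e)) = p(h(b,p(6,x1),e),x1).
Delete trivial equation b = b.
Delete trivial equation b = b.
Delete trivial equation h(b,6,6) = h(b,6,6).
Decompose p/2: h(b,y1,e) = h(b,p(6,x1),e),  p(6,e) = x1.
Decompose h/3: b = b,  y1 = p(6,x1),  e = e.
Delete trivial equation b = b.
Bind y1 := p(6,x1); no other remaining equation mentions y1.
Delete trivial equation e = e.
Bind x1 := p(6,e). Substituting into the earlier binding gives y1 := p(6,p(6,e)).
MGU = { y ↦ p(6,e), y1 ↦ p(6,p(6,e)), x1 ↦ p(6,e) }, so y ↦ p(6,e).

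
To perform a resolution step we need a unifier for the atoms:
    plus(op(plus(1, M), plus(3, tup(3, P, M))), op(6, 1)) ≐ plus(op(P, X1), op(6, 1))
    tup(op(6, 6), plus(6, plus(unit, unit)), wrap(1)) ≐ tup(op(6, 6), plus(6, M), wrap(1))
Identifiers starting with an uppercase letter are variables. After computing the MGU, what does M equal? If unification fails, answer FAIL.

Decompose plus/2: op(plus(1, M), plus(3, tup(3, P, M))) ≐ op(P, X1),  op(6, 1) ≐ op(6, 1).
Decompose op/2: plus(1, M) ≐ P,  plus(3, tup(3, P, M)) ≐ X1.
Bind P := plus(1, M); substituting into the one remaining equation that mentions P gives: plus(3, tup(3, plus(1, M), M)) ≐ X1.
Bind X1 := plus(3, tup(3, plus(1, M), M)); no other remaining equation mentions X1.
Delete trivial equation op(6, 1) ≐ op(6, 1).
Decompose tup/3: op(6, 6) ≐ op(6, 6),  plus(6, plus(unit, unit)) ≐ plus(6, M),  wrap(1) ≐ wrap(1).
Delete trivial equation op(6, 6) ≐ op(6, 6).
Decompose plus/2: 6 ≐ 6,  plus(unit, unit) ≐ M.
Delete trivial equation 6 ≐ 6.
Bind M := plus(unit, unit); no other remaining equation mentions M. Substituting into the earlier bindings gives P := plus(1, plus(unit, unit)), X1 := plus(3, tup(3, plus(1, plus(unit, unit)), plus(unit, unit))).
Delete trivial equation wrap(1) ≐ wrap(1).
MGU = { P ↦ plus(1, plus(unit, unit)), X1 ↦ plus(3, tup(3, plus(1, plus(unit, unit)), plus(unit, unit))), M ↦ plus(unit, unit) }, so M ↦ plus(unit, unit).

plus(unit, unit)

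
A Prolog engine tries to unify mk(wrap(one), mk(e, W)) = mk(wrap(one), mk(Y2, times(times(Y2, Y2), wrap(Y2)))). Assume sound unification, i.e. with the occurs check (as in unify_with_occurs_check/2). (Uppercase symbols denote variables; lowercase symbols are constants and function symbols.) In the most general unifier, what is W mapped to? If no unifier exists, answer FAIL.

Decompose mk/2: wrap(one) = wrap(one),  mk(e, W) = mk(Y2, times(times(Y2, Y2), wrap(Y2))).
Delete trivial equation wrap(one) = wrap(one).
Decompose mk/2: e = Y2,  W = times(times(Y2, Y2), wrap(Y2)).
Bind Y2 := e; substituting into the remaining equation gives: W = times(times(e, e), wrap(e)).
Bind W := times(times(e, e), wrap(e)).
MGU = { Y2 -> e, W -> times(times(e, e), wrap(e)) }, so W -> times(times(e, e), wrap(e)).

times(times(e, e), wrap(e))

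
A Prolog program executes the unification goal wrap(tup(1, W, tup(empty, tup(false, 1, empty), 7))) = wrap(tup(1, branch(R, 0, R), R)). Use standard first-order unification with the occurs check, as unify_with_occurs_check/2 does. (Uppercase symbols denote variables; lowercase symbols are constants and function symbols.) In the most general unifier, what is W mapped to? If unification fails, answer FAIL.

Decompose wrap/1: tup(1, W, tup(empty, tup(false, 1, empty), 7)) = tup(1, branch(R, 0, R), R).
Decompose tup/3: 1 = 1,  W = branch(R, 0, R),  tup(empty, tup(false, 1, empty), 7) = R.
Delete trivial equation 1 = 1.
Bind W := branch(R, 0, R); no other remaining equation mentions W.
Bind R := tup(empty, tup(false, 1, empty), 7). Substituting into the earlier binding gives W := branch(tup(empty, tup(false, 1, empty), 7), 0, tup(empty, tup(false, 1, empty), 7)).
MGU = { W ↦ branch(tup(empty, tup(false, 1, empty), 7), 0, tup(empty, tup(false, 1, empty), 7)), R ↦ tup(empty, tup(false, 1, empty), 7) }, so W ↦ branch(tup(empty, tup(false, 1, empty), 7), 0, tup(empty, tup(false, 1, empty), 7)).

branch(tup(empty, tup(false, 1, empty), 7), 0, tup(empty, tup(false, 1, empty), 7))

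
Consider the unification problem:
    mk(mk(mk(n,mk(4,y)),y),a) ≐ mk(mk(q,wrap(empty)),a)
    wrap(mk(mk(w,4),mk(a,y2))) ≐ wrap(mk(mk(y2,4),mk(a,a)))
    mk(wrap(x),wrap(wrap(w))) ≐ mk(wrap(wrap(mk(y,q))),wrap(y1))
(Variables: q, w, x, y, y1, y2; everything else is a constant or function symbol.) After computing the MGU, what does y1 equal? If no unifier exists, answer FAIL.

wrap(a)

Decompose mk/2: mk(mk(n,mk(4,y)),y) ≐ mk(q,wrap(empty)),  a ≐ a.
Decompose mk/2: mk(n,mk(4,y)) ≐ q,  y ≐ wrap(empty).
Bind q := mk(n,mk(4,y)); substituting into the one remaining equation that mentions q gives: mk(wrap(x),wrap(wrap(w))) ≐ mk(wrap(wrap(mk(y,mk(n,mk(4,y))))),wrap(y1)).
Bind y := wrap(empty); substituting into the one remaining equation that mentions y gives: mk(wrap(x),wrap(wrap(w))) ≐ mk(wrap(wrap(mk(wrap(empty),mk(n,mk(4,wrap(empty)))))),wrap(y1)). Substituting into the earlier binding gives q := mk(n,mk(4,wrap(empty))).
Delete trivial equation a ≐ a.
Decompose wrap/1: mk(mk(w,4),mk(a,y2)) ≐ mk(mk(y2,4),mk(a,a)).
Decompose mk/2: mk(w,4) ≐ mk(y2,4),  mk(a,y2) ≐ mk(a,a).
Decompose mk/2: w ≐ y2,  4 ≐ 4.
Bind w := y2; substituting into the one remaining equation that mentions w gives: mk(wrap(x),wrap(wrap(y2))) ≐ mk(wrap(wrap(mk(wrap(empty),mk(n,mk(4,wrap(empty)))))),wrap(y1)).
Delete trivial equation 4 ≐ 4.
Decompose mk/2: a ≐ a,  y2 ≐ a.
Delete trivial equation a ≐ a.
Bind y2 := a; substituting into the remaining equation gives: mk(wrap(x),wrap(wrap(a))) ≐ mk(wrap(wrap(mk(wrap(empty),mk(n,mk(4,wrap(empty)))))),wrap(y1)). Substituting into the earlier binding gives w := a.
Decompose mk/2: wrap(x) ≐ wrap(wrap(mk(wrap(empty),mk(n,mk(4,wrap(empty)))))),  wrap(wrap(a)) ≐ wrap(y1).
Decompose wrap/1: x ≐ wrap(mk(wrap(empty),mk(n,mk(4,wrap(empty))))).
Bind x := wrap(mk(wrap(empty),mk(n,mk(4,wrap(empty))))); no other remaining equation mentions x.
Decompose wrap/1: wrap(a) ≐ y1.
Bind y1 := wrap(a).
MGU = { q := mk(n,mk(4,wrap(empty))), y := wrap(empty), w := a, y2 := a, x := wrap(mk(wrap(empty),mk(n,mk(4,wrap(empty))))), y1 := wrap(a) }, so y1 := wrap(a).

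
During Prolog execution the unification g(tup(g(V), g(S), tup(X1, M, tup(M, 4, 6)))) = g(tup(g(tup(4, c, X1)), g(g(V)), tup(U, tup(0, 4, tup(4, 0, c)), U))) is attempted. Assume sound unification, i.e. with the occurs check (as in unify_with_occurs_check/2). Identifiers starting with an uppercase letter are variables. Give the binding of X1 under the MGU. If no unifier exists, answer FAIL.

Decompose g/1: tup(g(V), g(S), tup(X1, M, tup(M, 4, 6))) = tup(g(tup(4, c, X1)), g(g(V)), tup(U, tup(0, 4, tup(4, 0, c)), U)).
Decompose tup/3: g(V) = g(tup(4, c, X1)),  g(S) = g(g(V)),  tup(X1, M, tup(M, 4, 6)) = tup(U, tup(0, 4, tup(4, 0, c)), U).
Decompose g/1: V = tup(4, c, X1).
Bind V := tup(4, c, X1); substituting into the one remaining equation that mentions V gives: g(S) = g(g(tup(4, c, X1))).
Decompose g/1: S = g(tup(4, c, X1)).
Bind S := g(tup(4, c, X1)); no other remaining equation mentions S.
Decompose tup/3: X1 = U,  M = tup(0, 4, tup(4, 0, c)),  tup(M, 4, 6) = U.
Bind X1 := U; no other remaining equation mentions X1. Substituting into the earlier bindings gives V := tup(4, c, U), S := g(tup(4, c, U)).
Bind M := tup(0, 4, tup(4, 0, c)); substituting into the remaining equation gives: tup(tup(0, 4, tup(4, 0, c)), 4, 6) = U.
Bind U := tup(tup(0, 4, tup(4, 0, c)), 4, 6). Substituting into the earlier bindings gives V := tup(4, c, tup(tup(0, 4, tup(4, 0, c)), 4, 6)), S := g(tup(4, c, tup(tup(0, 4, tup(4, 0, c)), 4, 6))), X1 := tup(tup(0, 4, tup(4, 0, c)), 4, 6).
MGU = { V ↦ tup(4, c, tup(tup(0, 4, tup(4, 0, c)), 4, 6)), S ↦ g(tup(4, c, tup(tup(0, 4, tup(4, 0, c)), 4, 6))), X1 ↦ tup(tup(0, 4, tup(4, 0, c)), 4, 6), M ↦ tup(0, 4, tup(4, 0, c)), U ↦ tup(tup(0, 4, tup(4, 0, c)), 4, 6) }, so X1 ↦ tup(tup(0, 4, tup(4, 0, c)), 4, 6).

tup(tup(0, 4, tup(4, 0, c)), 4, 6)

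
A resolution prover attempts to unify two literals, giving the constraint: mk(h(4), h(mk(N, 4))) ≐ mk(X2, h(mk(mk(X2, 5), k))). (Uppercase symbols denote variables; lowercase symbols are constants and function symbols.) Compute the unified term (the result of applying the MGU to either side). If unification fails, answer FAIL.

Decompose mk/2: h(4) ≐ X2,  h(mk(N, 4)) ≐ h(mk(mk(X2, 5), k)).
Bind X2 := h(4); substituting into the remaining equation gives: h(mk(N, 4)) ≐ h(mk(mk(h(4), 5), k)).
Decompose h/1: mk(N, 4) ≐ mk(mk(h(4), 5), k).
Decompose mk/2: N ≐ mk(h(4), 5),  4 ≐ k.
Bind N := mk(h(4), 5); no other remaining equation mentions N.
Clash: constants 4 and k differ; no unifier exists.

FAIL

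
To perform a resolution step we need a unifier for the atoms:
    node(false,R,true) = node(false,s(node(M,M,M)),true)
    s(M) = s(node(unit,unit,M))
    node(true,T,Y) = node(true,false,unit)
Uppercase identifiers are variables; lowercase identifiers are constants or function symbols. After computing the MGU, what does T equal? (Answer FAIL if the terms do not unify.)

Decompose node/3: false = false,  R = s(node(M,M,M)),  true = true.
Delete trivial equation false = false.
Bind R := s(node(M,M,M)); no other remaining equation mentions R.
Delete trivial equation true = true.
Decompose s/1: M = node(unit,unit,M).
Occurs check fails: M occurs in node(unit,unit,M); the equation M = node(unit,unit,M) has no finite solution.

FAIL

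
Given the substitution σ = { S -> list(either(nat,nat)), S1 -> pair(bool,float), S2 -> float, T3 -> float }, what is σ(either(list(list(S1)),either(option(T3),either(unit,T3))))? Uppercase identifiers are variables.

either(list(list(pair(bool,float))),either(option(float),either(unit,float)))

Replace each occurrence of S1 with pair(bool,float).
Replace each occurrence of T3 with float.
Result: either(list(list(pair(bool,float))),either(option(float),either(unit,float))).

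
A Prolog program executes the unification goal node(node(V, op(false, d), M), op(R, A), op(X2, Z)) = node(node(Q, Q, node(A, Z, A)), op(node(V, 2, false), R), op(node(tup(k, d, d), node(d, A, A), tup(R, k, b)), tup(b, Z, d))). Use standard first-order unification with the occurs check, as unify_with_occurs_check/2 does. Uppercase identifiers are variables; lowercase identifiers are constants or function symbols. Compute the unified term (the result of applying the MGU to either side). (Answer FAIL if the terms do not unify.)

Decompose node/3: node(V, op(false, d), M) = node(Q, Q, node(A, Z, A)),  op(R, A) = op(node(V, 2, false), R),  op(X2, Z) = op(node(tup(k, d, d), node(d, A, A), tup(R, k, b)), tup(b, Z, d)).
Decompose node/3: V = Q,  op(false, d) = Q,  M = node(A, Z, A).
Bind V := Q; substituting into the one remaining equation that mentions V gives: op(R, A) = op(node(Q, 2, false), R).
Bind Q := op(false, d); substituting into the one remaining equation that mentions Q gives: op(R, A) = op(node(op(false, d), 2, false), R). Substituting into the earlier binding gives V := op(false, d).
Bind M := node(A, Z, A); no other remaining equation mentions M.
Decompose op/2: R = node(op(false, d), 2, false),  A = R.
Bind R := node(op(false, d), 2, false); substituting into the remaining equations gives: A = node(op(false, d), 2, false),  op(X2, Z) = op(node(tup(k, d, d), node(d, A, A), tup(node(op(false, d), 2, false), k, b)), tup(b, Z, d)).
Bind A := node(op(false, d), 2, false); substituting into the remaining equation gives: op(X2, Z) = op(node(tup(k, d, d), node(d, node(op(false, d), 2, false), node(op(false, d), 2, false)), tup(node(op(false, d), 2, false), k, b)), tup(b, Z, d)). Substituting into the earlier binding gives M := node(node(op(false, d), 2, false), Z, node(op(false, d), 2, false)).
Decompose op/2: X2 = node(tup(k, d, d), node(d, node(op(false, d), 2, false), node(op(false, d), 2, false)), tup(node(op(false, d), 2, false), k, b)),  Z = tup(b, Z, d).
Bind X2 := node(tup(k, d, d), node(d, node(op(false, d), 2, false), node(op(false, d), 2, false)), tup(node(op(false, d), 2, false), k, b)); no other remaining equation mentions X2.
Occurs check fails: Z occurs in tup(b, Z, d); the equation Z = tup(b, Z, d) has no finite solution.

FAIL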